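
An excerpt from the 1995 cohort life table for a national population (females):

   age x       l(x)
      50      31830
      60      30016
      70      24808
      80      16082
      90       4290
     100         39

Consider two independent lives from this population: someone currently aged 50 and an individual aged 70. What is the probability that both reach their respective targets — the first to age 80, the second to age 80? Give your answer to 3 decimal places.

p₁ = l(80)/l(50) = 16082/31830 = 0.505247; p₂ = l(80)/l(70) = 16082/24808 = 0.648259.
P(both) = p₁ × p₂ = 0.505247 × 0.648259 = 0.327531.

0.328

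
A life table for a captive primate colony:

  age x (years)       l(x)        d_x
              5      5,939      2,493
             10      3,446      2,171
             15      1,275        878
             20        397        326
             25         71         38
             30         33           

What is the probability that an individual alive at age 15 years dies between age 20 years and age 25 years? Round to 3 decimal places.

0.256

This is the probability of reaching 20 but not 25, conditional on being alive at 15: (l(20) − l(25)) / l(15).
= (397 − 71) / 1,275 = 326 / 1,275 = 0.255686.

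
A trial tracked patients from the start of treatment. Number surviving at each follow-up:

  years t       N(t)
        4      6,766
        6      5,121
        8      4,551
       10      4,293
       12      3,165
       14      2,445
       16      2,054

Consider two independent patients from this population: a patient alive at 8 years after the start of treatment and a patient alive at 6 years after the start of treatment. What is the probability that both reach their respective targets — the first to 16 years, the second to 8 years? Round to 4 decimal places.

p₁ = N(16)/N(8) = 2,054/4,551 = 0.451329; p₂ = N(8)/N(6) = 4,551/5,121 = 0.888694.
P(both) = p₁ × p₂ = 0.451329 × 0.888694 = 0.401093.

0.4011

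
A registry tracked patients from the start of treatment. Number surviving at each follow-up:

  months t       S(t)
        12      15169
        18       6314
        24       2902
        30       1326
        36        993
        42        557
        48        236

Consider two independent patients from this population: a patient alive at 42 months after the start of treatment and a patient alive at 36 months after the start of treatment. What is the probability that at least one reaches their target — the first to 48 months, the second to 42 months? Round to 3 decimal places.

p₁ = S(48)/S(42) = 236/557 = 0.423698; p₂ = S(42)/S(36) = 557/993 = 0.560926.
P(at least one) = 1 − (1−p₁)(1−p₂) = 1 − 0.576302 × 0.439074 = 0.746961.

0.747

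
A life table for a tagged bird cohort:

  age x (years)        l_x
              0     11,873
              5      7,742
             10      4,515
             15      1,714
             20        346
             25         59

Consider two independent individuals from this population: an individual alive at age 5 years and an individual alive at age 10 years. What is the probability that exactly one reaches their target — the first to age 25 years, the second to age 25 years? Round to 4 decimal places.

p₁ = l_25/l_5 = 59/7,742 = 0.007621; p₂ = l_25/l_10 = 59/4,515 = 0.013068.
P(exactly one) = p₁(1−p₂) + (1−p₁)p₂ = 0.007521 + 0.012968 = 0.020490.

0.0205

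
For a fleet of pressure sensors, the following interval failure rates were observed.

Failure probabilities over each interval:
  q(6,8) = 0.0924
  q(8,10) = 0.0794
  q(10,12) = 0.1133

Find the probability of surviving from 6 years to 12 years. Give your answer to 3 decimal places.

0.741

P(survive 6→12) = (1 − 0.0924) × (1 − 0.0794) × (1 − 0.1133).
= 0.9076 × 0.9206 × 0.8867 = 0.740870.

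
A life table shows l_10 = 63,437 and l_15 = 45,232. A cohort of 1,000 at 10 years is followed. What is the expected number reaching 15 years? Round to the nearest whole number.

713

The relevant probability is 45,232/63,437 = 0.713022.
Expected number = 1,000 × 0.713022 = 713.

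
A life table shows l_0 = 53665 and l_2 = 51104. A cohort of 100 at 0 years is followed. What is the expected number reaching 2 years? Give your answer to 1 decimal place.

95.2

The relevant probability is 51104/53665 = 0.952278.
Expected number = 100 × 0.952278 = 95.2.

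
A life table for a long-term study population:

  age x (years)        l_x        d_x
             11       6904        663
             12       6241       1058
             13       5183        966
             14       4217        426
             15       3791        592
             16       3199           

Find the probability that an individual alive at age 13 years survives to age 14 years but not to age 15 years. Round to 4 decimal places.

0.0822

This is the probability of reaching 14 but not 15, conditional on being alive at 13: (l_14 − l_15) / l_13.
= (4217 − 3791) / 5183 = 426 / 5183 = 0.082192.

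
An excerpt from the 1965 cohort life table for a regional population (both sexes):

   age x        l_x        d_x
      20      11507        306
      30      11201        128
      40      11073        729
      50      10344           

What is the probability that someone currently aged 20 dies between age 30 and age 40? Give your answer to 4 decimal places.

We want 10|10q20 = (l_30 − l_40)/l_20.
This is the probability of reaching 30 but not 40, conditional on being alive at 20: (l_30 − l_40) / l_20.
= (11201 − 11073) / 11507 = 128 / 11507 = 0.011124.

0.0111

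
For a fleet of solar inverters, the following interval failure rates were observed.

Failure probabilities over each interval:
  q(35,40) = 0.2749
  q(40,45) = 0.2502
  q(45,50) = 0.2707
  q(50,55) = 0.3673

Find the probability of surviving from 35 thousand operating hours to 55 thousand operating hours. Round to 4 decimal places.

0.2509

The overall survival probability is (1 − 0.2749) × (1 − 0.2502) × (1 − 0.2707) × (1 − 0.3673).
= 0.7251 × 0.7498 × 0.7293 × 0.6327 = 0.250869.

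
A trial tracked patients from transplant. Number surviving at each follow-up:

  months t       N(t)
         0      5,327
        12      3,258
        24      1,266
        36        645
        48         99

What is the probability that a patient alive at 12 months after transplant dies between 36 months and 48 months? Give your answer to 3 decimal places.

This is the probability of reaching 36 but not 48, conditional on being alive at 12: (N(36) − N(48)) / N(12).
= (645 − 99) / 3,258 = 546 / 3,258 = 0.167587.

0.168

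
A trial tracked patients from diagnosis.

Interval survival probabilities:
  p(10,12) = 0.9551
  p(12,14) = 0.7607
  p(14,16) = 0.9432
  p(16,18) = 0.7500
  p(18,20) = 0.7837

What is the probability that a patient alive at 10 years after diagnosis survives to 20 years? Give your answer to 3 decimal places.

The overall survival probability is 0.9551 × 0.7607 × 0.9432 × 0.7500 × 0.7837.
= 0.402789.

0.403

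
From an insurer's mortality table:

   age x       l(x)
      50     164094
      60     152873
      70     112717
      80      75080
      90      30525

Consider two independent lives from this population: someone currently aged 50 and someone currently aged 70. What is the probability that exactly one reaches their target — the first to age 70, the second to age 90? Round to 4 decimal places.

p₁ = l(70)/l(50) = 112717/164094 = 0.686905; p₂ = l(90)/l(70) = 30525/112717 = 0.270811.
P(exactly one) = p₁(1−p₂) + (1−p₁)p₂ = 0.500884 + 0.084790 = 0.585673.

0.5857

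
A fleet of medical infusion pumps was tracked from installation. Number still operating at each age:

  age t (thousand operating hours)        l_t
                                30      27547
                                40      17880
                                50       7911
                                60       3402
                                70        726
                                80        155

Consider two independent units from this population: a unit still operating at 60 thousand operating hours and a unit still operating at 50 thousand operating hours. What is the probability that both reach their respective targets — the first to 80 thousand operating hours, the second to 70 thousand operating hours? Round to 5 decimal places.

p₁ = l_80/l_60 = 155/3402 = 0.045561; p₂ = l_70/l_50 = 726/7911 = 0.091771.
P(both) = p₁ × p₂ = 0.045561 × 0.091771 = 0.004181.

0.00418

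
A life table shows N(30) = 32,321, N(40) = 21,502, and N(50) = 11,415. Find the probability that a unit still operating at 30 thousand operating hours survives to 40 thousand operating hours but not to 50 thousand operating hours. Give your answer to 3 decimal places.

This is the probability of reaching 40 but not 50, conditional on being operational at 30: (N(40) − N(50)) / N(30).
= (21,502 − 11,415) / 32,321 = 10,087 / 32,321 = 0.312088.

0.312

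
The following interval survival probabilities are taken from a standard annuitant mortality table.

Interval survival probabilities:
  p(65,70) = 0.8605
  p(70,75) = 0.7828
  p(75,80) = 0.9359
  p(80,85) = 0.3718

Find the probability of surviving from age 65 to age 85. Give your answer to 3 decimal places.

0.234

Chaining the interval survival probabilities: 0.8605 × 0.7828 × 0.9359 × 0.3718.
= 0.234391.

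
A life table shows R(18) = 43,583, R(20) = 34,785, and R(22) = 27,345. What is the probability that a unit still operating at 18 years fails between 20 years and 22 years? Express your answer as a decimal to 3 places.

0.171

This is the probability of reaching 20 but not 22, conditional on being operational at 18: (R(20) − R(22)) / R(18).
= (34,785 − 27,345) / 43,583 = 7,440 / 43,583 = 0.170709.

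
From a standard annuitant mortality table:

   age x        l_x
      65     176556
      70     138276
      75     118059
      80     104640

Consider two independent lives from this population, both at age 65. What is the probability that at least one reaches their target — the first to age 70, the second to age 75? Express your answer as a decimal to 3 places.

p₁ = l_70/l_65 = 138276/176556 = 0.783185; p₂ = l_75/l_65 = 118059/176556 = 0.668677.
P(at least one) = 1 − (1−p₁)(1−p₂) = 1 − 0.216815 × 0.331323 = 0.928164.

0.928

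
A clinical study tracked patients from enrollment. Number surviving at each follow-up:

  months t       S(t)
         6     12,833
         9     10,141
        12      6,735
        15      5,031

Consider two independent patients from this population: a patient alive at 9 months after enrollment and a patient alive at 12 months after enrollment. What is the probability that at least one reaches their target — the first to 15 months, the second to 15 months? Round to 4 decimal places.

p₁ = S(15)/S(9) = 5,031/10,141 = 0.496105; p₂ = S(15)/S(12) = 5,031/6,735 = 0.746993.
P(at least one) = 1 − (1−p₁)(1−p₂) = 1 − 0.503895 × 0.253007 = 0.872511.

0.8725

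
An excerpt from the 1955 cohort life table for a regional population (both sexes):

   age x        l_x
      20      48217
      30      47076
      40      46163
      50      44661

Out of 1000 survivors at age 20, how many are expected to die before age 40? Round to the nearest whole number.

43

The relevant probability is 1 − 46163/48217 = 0.042599.
Expected number = 1000 × 0.042599 = 43.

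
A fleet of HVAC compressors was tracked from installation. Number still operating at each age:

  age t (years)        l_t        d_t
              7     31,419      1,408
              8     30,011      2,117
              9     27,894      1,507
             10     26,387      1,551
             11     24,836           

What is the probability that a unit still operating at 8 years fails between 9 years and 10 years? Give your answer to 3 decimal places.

This is the probability of reaching 9 but not 10, conditional on being operational at 8: (l_9 − l_10) / l_8.
= (27,894 − 26,387) / 30,011 = 1,507 / 30,011 = 0.050215.

0.050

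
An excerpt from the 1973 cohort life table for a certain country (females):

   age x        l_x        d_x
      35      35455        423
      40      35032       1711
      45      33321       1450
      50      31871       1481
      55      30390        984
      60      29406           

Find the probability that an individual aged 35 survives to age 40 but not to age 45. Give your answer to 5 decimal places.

0.04826

We want 5|5q35 = (l_40 − l_45)/l_35.
This is the probability of reaching 40 but not 45, conditional on being alive at 35: (l_40 − l_45) / l_35.
= (35032 − 33321) / 35455 = 1711 / 35455 = 0.048258.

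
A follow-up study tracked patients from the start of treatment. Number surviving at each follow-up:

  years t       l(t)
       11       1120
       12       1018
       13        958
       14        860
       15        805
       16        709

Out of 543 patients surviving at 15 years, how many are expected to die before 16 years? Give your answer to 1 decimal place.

The relevant probability is 1 − 709/805 = 0.119255.
Expected number = 543 × 0.119255 = 64.8.

64.8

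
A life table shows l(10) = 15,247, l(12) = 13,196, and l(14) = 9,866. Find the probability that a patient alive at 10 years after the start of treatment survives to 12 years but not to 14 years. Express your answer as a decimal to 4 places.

This is the probability of reaching 12 but not 14, conditional on being alive at 10: (l(12) − l(14)) / l(10).
= (13,196 − 9,866) / 15,247 = 3,330 / 15,247 = 0.218404.

0.2184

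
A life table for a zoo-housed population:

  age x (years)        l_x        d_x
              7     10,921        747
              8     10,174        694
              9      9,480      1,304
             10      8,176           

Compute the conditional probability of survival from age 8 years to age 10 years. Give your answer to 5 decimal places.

0.80362

The conditional survival probability is l_10/l_8 = 8,176/10,174 = 0.803617.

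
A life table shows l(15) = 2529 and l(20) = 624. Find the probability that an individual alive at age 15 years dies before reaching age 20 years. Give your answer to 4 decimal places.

0.7533

P(die before 20 | alive at 15) = 1 − l(20)/l(15) = 1 − 624/2529 = (1905)/2529 = 0.753262.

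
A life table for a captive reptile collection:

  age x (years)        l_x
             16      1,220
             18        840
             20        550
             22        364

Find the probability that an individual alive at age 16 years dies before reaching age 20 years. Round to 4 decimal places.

0.5492

P(die before 20 | alive at 16) = 1 − l_20/l_16 = 1 − 550/1,220 = (670)/1,220 = 0.549180.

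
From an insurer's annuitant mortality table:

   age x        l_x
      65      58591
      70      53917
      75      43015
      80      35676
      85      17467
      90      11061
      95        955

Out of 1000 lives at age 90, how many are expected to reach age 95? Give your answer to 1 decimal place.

86.3

The relevant probability is 955/11061 = 0.086339.
Expected number = 1000 × 0.086339 = 86.3.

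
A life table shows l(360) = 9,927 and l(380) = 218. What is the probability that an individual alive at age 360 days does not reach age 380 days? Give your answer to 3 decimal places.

0.978

P(die before 380 | alive at 360) = 1 − l(380)/l(360) = 1 − 218/9,927 = (9,709)/9,927 = 0.978040.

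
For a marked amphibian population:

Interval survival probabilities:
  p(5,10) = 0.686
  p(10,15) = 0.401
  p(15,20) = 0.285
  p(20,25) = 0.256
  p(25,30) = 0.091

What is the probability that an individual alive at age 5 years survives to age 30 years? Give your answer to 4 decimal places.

The overall survival probability is 0.686 × 0.401 × 0.285 × 0.256 × 0.091.
= 0.001826.

0.0018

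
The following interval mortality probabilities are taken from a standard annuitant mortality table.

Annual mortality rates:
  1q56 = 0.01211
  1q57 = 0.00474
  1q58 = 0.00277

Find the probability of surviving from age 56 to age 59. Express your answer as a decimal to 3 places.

0.980

Chaining the interval survival probabilities: (1 − 0.01211) × (1 − 0.00474) × (1 − 0.00277).
= 0.98789 × 0.99526 × 0.99723 = 0.980484.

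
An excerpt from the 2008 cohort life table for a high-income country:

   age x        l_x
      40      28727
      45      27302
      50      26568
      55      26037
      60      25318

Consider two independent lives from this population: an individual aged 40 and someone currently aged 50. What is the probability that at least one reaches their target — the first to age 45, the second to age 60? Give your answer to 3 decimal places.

0.998

p₁ = l_45/l_40 = 27302/28727 = 0.950395; p₂ = l_60/l_50 = 25318/26568 = 0.952951.
P(at least one) = 1 − (1−p₁)(1−p₂) = 1 − 0.049605 × 0.047049 = 0.997666.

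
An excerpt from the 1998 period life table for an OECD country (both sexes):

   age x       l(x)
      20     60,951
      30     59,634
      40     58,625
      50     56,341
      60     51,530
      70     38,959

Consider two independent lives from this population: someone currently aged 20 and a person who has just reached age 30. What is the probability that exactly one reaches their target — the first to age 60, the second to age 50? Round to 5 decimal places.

p₁ = l(60)/l(20) = 51,530/60,951 = 0.845433; p₂ = l(50)/l(30) = 56,341/59,634 = 0.944780.
P(exactly one) = p₁(1−p₂) + (1−p₁)p₂ = 0.046685 + 0.146032 = 0.192717.

0.19272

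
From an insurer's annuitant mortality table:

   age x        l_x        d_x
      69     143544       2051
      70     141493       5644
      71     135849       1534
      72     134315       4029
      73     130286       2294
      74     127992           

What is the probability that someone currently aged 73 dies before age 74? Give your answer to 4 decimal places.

0.0176

P(die before 74 | alive at 73) = 1 − l_74/l_73 = 1 − 127992/130286 = (2294)/130286 = 0.017607.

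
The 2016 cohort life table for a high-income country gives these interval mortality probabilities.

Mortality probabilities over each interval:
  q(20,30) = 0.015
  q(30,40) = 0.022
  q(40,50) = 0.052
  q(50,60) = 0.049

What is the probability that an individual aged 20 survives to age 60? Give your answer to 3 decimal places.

Chaining the interval survival probabilities: (1 − 0.015) × (1 − 0.022) × (1 − 0.052) × (1 − 0.049).
= 0.985 × 0.978 × 0.948 × 0.951 = 0.868488.

0.868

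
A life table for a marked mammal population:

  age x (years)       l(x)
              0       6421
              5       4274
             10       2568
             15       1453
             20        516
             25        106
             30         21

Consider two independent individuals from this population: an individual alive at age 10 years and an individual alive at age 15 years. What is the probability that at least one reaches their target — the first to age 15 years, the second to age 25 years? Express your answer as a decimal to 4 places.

p₁ = l(15)/l(10) = 1453/2568 = 0.565810; p₂ = l(25)/l(15) = 106/1453 = 0.072953.
P(at least one) = 1 − (1−p₁)(1−p₂) = 1 − 0.434190 × 0.927047 = 0.597485.

0.5975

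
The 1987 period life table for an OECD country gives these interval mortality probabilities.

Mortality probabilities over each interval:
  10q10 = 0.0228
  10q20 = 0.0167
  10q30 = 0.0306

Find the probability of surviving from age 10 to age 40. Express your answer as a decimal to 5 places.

The overall survival probability is (1 − 0.0228) × (1 − 0.0167) × (1 − 0.0306).
= 0.9772 × 0.9833 × 0.9694 = 0.931478.

0.93148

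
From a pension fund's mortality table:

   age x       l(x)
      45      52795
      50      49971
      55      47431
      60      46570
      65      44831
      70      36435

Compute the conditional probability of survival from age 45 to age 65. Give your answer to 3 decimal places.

The conditional survival probability is l(65)/l(45) = 44831/52795 = 0.849152.

0.849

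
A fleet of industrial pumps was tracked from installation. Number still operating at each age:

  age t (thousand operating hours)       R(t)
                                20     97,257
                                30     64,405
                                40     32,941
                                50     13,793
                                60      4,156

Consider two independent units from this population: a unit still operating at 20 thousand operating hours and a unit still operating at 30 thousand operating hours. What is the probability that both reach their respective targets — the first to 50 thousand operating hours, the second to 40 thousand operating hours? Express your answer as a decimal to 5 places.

p₁ = R(50)/R(20) = 13,793/97,257 = 0.141820; p₂ = R(40)/R(30) = 32,941/64,405 = 0.511467.
P(both) = p₁ × p₂ = 0.141820 × 0.511467 = 0.072536.

0.07254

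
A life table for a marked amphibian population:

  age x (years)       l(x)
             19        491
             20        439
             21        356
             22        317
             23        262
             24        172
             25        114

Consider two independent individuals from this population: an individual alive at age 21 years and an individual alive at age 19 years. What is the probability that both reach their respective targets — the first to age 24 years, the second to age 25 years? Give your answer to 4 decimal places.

0.1122

p₁ = l(24)/l(21) = 172/356 = 0.483146; p₂ = l(25)/l(19) = 114/491 = 0.232179.
P(both) = p₁ × p₂ = 0.483146 × 0.232179 = 0.112176.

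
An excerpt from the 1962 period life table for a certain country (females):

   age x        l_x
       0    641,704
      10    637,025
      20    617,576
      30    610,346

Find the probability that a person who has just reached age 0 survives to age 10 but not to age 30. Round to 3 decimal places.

This is the probability of reaching 10 but not 30, conditional on being alive at 0: (l_10 − l_30) / l_0.
= (637,025 − 610,346) / 641,704 = 26,679 / 641,704 = 0.041575.

0.042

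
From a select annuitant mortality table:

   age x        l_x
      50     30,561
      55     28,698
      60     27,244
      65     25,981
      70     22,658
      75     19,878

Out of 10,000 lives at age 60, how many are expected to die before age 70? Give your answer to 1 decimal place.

The relevant probability is 1 − 22,658/27,244 = 0.168331.
Expected number = 10,000 × 0.168331 = 1683.3.

1683.3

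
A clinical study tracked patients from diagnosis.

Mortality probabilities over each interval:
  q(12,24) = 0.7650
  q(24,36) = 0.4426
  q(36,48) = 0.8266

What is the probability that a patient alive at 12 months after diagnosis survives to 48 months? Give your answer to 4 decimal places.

0.0227

The overall survival probability is (1 − 0.7650) × (1 − 0.4426) × (1 − 0.8266).
= 0.2350 × 0.5574 × 0.1734 = 0.022713.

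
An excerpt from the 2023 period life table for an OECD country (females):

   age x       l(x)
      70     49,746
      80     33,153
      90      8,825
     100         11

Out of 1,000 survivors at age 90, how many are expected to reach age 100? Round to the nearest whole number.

The relevant probability is 11/8,825 = 0.001246.
Expected number = 1,000 × 0.001246 = 1.

1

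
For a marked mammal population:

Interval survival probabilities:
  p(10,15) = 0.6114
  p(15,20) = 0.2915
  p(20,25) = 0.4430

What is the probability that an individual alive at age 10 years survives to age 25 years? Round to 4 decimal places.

Chaining the interval survival probabilities: 0.6114 × 0.2915 × 0.4430.
= 0.078953.

0.0790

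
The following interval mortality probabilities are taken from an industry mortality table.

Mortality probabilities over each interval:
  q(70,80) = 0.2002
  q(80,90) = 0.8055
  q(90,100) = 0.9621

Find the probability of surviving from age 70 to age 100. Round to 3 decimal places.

0.006

The overall survival probability is (1 − 0.2002) × (1 − 0.8055) × (1 − 0.9621).
= 0.7998 × 0.1945 × 0.0379 = 0.005896.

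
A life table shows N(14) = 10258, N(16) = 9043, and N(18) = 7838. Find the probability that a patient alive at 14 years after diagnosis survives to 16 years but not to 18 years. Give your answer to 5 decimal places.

This is the probability of reaching 16 but not 18, conditional on being alive at 14: (N(16) − N(18)) / N(14).
= (9043 − 7838) / 10258 = 1205 / 10258 = 0.117469.

0.11747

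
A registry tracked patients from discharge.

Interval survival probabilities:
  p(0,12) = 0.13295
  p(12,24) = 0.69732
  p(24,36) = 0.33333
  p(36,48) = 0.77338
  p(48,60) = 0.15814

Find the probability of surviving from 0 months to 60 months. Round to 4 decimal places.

The overall survival probability is 0.13295 × 0.69732 × 0.33333 × 0.77338 × 0.15814.
= 0.003779.

0.0038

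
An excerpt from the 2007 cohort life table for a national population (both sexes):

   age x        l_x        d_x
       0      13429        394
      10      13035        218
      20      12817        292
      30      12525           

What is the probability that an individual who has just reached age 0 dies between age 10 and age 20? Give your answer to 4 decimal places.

0.0162

We want 10|10q0 = (l_10 − l_20)/l_0.
This is the probability of reaching 10 but not 20, conditional on being alive at 0: (l_10 − l_20) / l_0.
= (13035 − 12817) / 13429 = 218 / 13429 = 0.016234.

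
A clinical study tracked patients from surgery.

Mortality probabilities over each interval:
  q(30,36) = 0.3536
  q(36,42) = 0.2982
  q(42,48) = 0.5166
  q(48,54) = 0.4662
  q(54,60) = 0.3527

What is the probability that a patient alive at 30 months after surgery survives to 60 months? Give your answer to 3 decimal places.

Chaining the interval survival probabilities: (1 − 0.3536) × (1 − 0.2982) × (1 − 0.5166) × (1 − 0.4662) × (1 − 0.3527).
= 0.6464 × 0.7018 × 0.4834 × 0.5338 × 0.6473 = 0.075771.

0.076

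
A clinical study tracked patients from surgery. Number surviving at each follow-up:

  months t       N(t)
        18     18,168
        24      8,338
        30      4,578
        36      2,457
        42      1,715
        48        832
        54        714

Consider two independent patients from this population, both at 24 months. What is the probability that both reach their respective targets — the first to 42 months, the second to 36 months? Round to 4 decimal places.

0.0606

p₁ = N(42)/N(24) = 1,715/8,338 = 0.205685; p₂ = N(36)/N(24) = 2,457/8,338 = 0.294675.
P(both) = p₁ × p₂ = 0.205685 × 0.294675 = 0.060610.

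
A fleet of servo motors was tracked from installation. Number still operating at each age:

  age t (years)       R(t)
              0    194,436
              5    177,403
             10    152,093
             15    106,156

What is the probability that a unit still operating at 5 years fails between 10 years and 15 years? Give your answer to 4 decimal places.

0.2589

This is the probability of reaching 10 but not 15, conditional on being operational at 5: (R(10) − R(15)) / R(5).
= (152,093 − 106,156) / 177,403 = 45,937 / 177,403 = 0.258942.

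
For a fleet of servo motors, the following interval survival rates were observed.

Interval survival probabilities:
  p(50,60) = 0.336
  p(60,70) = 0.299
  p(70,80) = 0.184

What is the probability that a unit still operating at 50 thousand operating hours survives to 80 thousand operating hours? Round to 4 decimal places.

Chaining the interval survival probabilities: 0.336 × 0.299 × 0.184.
= 0.018485.

0.0185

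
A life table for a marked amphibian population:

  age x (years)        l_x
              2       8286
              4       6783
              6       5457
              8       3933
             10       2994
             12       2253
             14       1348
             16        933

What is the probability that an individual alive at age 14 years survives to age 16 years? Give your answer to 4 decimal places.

The conditional survival probability is l_16/l_14 = 933/1348 = 0.692136.

0.6921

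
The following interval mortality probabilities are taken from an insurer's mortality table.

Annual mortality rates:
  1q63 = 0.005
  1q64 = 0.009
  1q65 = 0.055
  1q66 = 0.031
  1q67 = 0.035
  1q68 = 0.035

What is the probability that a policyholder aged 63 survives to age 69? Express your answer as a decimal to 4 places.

0.8408

Survival from 63 to 69 is the product of surviving each interval: (1 − 0.005) × (1 − 0.009) × (1 − 0.055) × (1 − 0.031) × (1 − 0.035) × (1 − 0.035).
= 0.995 × 0.991 × 0.945 × 0.969 × 0.965 × 0.965 = 0.840828.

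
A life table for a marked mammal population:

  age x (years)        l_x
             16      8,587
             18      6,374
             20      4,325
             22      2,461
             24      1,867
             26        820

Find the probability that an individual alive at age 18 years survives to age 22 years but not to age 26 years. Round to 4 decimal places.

0.2575

This is the probability of reaching 22 but not 26, conditional on being alive at 18: (l_22 − l_26) / l_18.
= (2,461 − 820) / 6,374 = 1,641 / 6,374 = 0.257452.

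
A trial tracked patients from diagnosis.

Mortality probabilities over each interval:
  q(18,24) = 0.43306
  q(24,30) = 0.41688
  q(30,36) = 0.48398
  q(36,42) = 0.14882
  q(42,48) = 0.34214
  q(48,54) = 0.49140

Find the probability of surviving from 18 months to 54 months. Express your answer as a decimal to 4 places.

P(survive 18→54) = (1 − 0.43306) × (1 − 0.41688) × (1 − 0.48398) × (1 − 0.14882) × (1 − 0.34214) × (1 − 0.49140).
= 0.56694 × 0.58312 × 0.51602 × 0.85118 × 0.65786 × 0.50860 = 0.048584.

0.0486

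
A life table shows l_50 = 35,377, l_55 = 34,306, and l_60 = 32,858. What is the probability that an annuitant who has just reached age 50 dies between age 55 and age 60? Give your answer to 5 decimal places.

0.04093

This is the probability of reaching 55 but not 60, conditional on being alive at 50: (l_55 − l_60) / l_50.
= (34,306 − 32,858) / 35,377 = 1,448 / 35,377 = 0.040931.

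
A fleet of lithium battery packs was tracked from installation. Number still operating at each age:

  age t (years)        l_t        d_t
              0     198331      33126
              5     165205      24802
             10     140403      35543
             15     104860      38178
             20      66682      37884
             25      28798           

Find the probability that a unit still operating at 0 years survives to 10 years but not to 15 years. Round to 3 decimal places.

0.179

This is the probability of reaching 10 but not 15, conditional on being operational at 0: (l_10 − l_15) / l_0.
= (140403 − 104860) / 198331 = 35543 / 198331 = 0.179211.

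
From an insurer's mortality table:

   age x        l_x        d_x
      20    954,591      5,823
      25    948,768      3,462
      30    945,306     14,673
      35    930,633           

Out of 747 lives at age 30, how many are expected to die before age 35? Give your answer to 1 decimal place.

11.6

The relevant probability is 1 − 930,633/945,306 = 0.015522.
Expected number = 747 × 0.015522 = 11.6.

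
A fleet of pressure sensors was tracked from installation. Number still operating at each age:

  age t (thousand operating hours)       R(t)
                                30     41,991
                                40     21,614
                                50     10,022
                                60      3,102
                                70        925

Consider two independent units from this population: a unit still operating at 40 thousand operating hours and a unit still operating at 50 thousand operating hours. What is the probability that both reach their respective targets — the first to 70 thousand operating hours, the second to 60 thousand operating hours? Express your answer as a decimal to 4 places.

0.0132

p₁ = R(70)/R(40) = 925/21,614 = 0.042796; p₂ = R(60)/R(50) = 3,102/10,022 = 0.309519.
P(both) = p₁ × p₂ = 0.042796 × 0.309519 = 0.013246.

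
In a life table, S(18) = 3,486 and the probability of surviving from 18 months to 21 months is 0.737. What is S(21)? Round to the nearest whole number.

S(21) = S(18) × p = 3,486 × 0.737 = 2569.

2569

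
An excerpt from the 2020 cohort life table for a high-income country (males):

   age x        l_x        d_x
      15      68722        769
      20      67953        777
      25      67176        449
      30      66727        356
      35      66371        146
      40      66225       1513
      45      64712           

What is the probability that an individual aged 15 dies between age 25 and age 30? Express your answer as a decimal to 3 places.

0.007

We want 10|5q15 = (l_25 − l_30)/l_15.
This is the probability of reaching 25 but not 30, conditional on being alive at 15: (l_25 − l_30) / l_15.
= (67176 − 66727) / 68722 = 449 / 68722 = 0.006534.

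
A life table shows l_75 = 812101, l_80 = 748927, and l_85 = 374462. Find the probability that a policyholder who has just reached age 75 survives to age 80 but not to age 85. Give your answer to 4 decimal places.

0.4611

We want 5|5q75 = (l_80 − l_85)/l_75.
This is the probability of reaching 80 but not 85, conditional on being alive at 75: (l_80 − l_85) / l_75.
= (748927 − 374462) / 812101 = 374465 / 812101 = 0.461106.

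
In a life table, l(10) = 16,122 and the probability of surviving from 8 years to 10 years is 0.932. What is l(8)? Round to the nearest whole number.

17298

l(8) = l(10) / p = 16,122 / 0.932 = 17298.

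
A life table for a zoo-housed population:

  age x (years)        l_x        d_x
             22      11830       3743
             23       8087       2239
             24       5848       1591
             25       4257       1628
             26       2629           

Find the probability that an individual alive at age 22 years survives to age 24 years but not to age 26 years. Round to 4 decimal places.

This is the probability of reaching 24 but not 26, conditional on being alive at 22: (l_24 − l_26) / l_22.
= (5848 − 2629) / 11830 = 3219 / 11830 = 0.272105.

0.2721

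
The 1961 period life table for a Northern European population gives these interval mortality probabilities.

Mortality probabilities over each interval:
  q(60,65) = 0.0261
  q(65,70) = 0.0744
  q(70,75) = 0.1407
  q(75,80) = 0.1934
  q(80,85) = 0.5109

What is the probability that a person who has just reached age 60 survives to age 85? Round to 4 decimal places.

The overall survival probability is (1 − 0.0261) × (1 − 0.0744) × (1 − 0.1407) × (1 − 0.1934) × (1 − 0.5109).
= 0.9739 × 0.9256 × 0.8593 × 0.8066 × 0.4891 = 0.305589.

0.3056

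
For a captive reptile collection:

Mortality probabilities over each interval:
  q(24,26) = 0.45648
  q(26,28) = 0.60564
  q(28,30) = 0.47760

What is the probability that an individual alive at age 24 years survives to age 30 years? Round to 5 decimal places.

0.11197

P(survive 24→30) = (1 − 0.45648) × (1 − 0.60564) × (1 − 0.47760).
= 0.54352 × 0.39436 × 0.52240 = 0.111973.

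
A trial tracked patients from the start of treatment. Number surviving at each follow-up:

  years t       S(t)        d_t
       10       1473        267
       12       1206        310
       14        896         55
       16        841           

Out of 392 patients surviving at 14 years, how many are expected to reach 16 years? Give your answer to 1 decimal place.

The relevant probability is 841/896 = 0.938616.
Expected number = 392 × 0.938616 = 367.9.

367.9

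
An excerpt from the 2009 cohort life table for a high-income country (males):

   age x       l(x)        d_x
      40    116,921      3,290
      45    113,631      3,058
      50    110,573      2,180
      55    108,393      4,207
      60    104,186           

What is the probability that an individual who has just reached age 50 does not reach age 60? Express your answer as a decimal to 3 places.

0.058

P(die before 60 | alive at 50) = 1 − l(60)/l(50) = 1 − 104,186/110,573 = (6,387)/110,573 = 0.057763.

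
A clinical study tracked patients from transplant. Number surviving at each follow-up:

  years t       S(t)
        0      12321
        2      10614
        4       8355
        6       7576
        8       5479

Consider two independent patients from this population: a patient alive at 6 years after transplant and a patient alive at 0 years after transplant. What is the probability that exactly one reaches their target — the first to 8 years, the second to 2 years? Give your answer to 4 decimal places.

p₁ = S(8)/S(6) = 5479/7576 = 0.723205; p₂ = S(2)/S(0) = 10614/12321 = 0.861456.
P(exactly one) = p₁(1−p₂) + (1−p₁)p₂ = 0.100196 + 0.238447 = 0.338642.

0.3386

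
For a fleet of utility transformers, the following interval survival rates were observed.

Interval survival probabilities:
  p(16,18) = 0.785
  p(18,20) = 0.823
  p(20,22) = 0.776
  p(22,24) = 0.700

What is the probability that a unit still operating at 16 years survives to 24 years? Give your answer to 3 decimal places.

The overall survival probability is 0.785 × 0.823 × 0.776 × 0.700.
= 0.350937.

0.351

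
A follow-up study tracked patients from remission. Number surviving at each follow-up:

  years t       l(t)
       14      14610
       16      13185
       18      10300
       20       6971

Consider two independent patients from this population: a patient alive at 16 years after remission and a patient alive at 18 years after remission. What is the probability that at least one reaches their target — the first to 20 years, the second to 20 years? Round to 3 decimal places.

p₁ = l(20)/l(16) = 6971/13185 = 0.528707; p₂ = l(20)/l(18) = 6971/10300 = 0.676796.
P(at least one) = 1 − (1−p₁)(1−p₂) = 1 − 0.471293 × 0.323204 = 0.847676.

0.848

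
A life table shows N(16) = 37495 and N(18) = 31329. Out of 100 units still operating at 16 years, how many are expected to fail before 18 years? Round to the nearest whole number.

16

The relevant probability is 1 − 31329/37495 = 0.164449.
Expected number = 100 × 0.164449 = 16.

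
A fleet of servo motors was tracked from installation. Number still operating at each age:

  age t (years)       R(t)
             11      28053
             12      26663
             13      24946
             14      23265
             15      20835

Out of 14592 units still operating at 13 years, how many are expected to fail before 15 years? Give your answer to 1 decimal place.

2404.7

The relevant probability is 1 − 20835/24946 = 0.164796.
Expected number = 14592 × 0.164796 = 2404.7.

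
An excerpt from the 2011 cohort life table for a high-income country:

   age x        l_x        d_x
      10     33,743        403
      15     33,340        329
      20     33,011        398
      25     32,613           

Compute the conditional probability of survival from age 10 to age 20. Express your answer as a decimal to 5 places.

0.97831

We want 10p10 = l_20/l_10.
The conditional survival probability is l_20/l_10 = 33,011/33,743 = 0.978307.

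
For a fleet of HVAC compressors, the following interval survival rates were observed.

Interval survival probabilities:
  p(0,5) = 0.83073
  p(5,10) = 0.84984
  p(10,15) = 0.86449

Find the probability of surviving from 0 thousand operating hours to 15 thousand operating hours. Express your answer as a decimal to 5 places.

0.61032

The overall survival probability is 0.83073 × 0.84984 × 0.86449.
= 0.610319.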